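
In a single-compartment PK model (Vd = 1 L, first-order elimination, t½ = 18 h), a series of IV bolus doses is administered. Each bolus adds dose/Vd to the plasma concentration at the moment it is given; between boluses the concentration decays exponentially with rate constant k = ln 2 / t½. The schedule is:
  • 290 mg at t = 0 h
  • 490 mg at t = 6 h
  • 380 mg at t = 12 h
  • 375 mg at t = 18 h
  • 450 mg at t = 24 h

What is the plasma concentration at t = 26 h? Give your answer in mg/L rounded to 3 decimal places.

k = ln 2 / 18 = 0.03851 per h
Dose 1 (290 mg at t=0 h): 290·exp(−0.03851·26) = 106.556 mg/L
Dose 2 (490 mg at t=6 h): 490·exp(−0.03851·20) = 226.839 mg/L
Dose 3 (380 mg at t=12 h): 380·exp(−0.03851·14) = 221.641 mg/L
Dose 4 (375 mg at t=18 h): 375·exp(−0.03851·8) = 275.575 mg/L
Dose 5 (450 mg at t=24 h): 450·exp(−0.03851·2) = 416.644 mg/L
C(26) = 106.556 + 226.839 + 221.641 + 275.575 + 416.644 = 1247.254 mg/L

1247.254 mg/L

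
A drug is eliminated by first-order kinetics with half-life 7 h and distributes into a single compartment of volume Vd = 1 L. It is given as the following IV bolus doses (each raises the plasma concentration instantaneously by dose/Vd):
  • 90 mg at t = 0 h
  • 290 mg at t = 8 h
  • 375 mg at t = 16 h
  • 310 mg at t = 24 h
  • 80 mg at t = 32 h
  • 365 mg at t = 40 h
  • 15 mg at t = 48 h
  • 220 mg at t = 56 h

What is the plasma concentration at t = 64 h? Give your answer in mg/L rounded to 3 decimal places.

150.401 mg/L

k = ln 2 / 7 = 0.09902 per h
Dose 1 (90 mg at t=0 h): 90·exp(−0.09902·64) = 0.159 mg/L
Dose 2 (290 mg at t=8 h): 290·exp(−0.09902·56) = 1.133 mg/L
Dose 3 (375 mg at t=16 h): 375·exp(−0.09902·48) = 3.235 mg/L
Dose 4 (310 mg at t=24 h): 310·exp(−0.09902·40) = 5.905 mg/L
Dose 5 (80 mg at t=32 h): 80·exp(−0.09902·32) = 3.365 mg/L
Dose 6 (365 mg at t=40 h): 365·exp(−0.09902·24) = 33.899 mg/L
Dose 7 (15 mg at t=48 h): 15·exp(−0.09902·16) = 3.076 mg/L
Dose 8 (220 mg at t=56 h): 220·exp(−0.09902·8) = 99.630 mg/L
C(64) = 0.159 + 1.133 + 3.235 + 5.905 + 3.365 + 33.899 + 3.076 + 99.630 = 150.401 mg/L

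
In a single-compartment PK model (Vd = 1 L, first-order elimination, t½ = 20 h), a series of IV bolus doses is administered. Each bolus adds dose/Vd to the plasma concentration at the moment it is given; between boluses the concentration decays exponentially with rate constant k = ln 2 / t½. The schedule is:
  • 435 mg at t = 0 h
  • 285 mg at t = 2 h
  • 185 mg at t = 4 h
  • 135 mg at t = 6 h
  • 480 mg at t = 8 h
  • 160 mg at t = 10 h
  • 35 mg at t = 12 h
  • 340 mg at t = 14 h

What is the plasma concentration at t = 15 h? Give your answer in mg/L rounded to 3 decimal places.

1536.568 mg/L

k = ln 2 / 20 = 0.03466 per h
Dose 1 (435 mg at t=0 h): 435·exp(−0.03466·15) = 258.653 mg/L
Dose 2 (285 mg at t=2 h): 285·exp(−0.03466·13) = 181.625 mg/L
Dose 3 (185 mg at t=4 h): 185·exp(−0.03466·11) = 126.359 mg/L
Dose 4 (135 mg at t=6 h): 135·exp(−0.03466·9) = 98.826 mg/L
Dose 5 (480 mg at t=8 h): 480·exp(−0.03466·7) = 376.600 mg/L
Dose 6 (160 mg at t=10 h): 160·exp(−0.03466·5) = 134.543 mg/L
Dose 7 (35 mg at t=12 h): 35·exp(−0.03466·3) = 31.544 mg/L
Dose 8 (340 mg at t=14 h): 340·exp(−0.03466·1) = 328.418 mg/L
C(15) = 258.653 + 181.625 + 126.359 + 98.826 + 376.600 + 134.543 + 31.544 + 328.418 = 1536.568 mg/L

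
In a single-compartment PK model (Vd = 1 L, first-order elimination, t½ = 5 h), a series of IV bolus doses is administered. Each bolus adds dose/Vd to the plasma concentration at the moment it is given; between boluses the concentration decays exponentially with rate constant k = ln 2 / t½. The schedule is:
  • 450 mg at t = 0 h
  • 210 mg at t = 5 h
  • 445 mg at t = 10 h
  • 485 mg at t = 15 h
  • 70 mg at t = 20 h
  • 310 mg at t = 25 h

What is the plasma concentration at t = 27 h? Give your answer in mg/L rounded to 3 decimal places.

416.112 mg/L

k = ln 2 / 5 = 0.13863 per h
Dose 1 (450 mg at t=0 h): 450·exp(−0.13863·27) = 10.657 mg/L
Dose 2 (210 mg at t=5 h): 210·exp(−0.13863·22) = 9.947 mg/L
Dose 3 (445 mg at t=10 h): 445·exp(−0.13863·17) = 42.156 mg/L
Dose 4 (485 mg at t=15 h): 485·exp(−0.13863·12) = 91.890 mg/L
Dose 5 (70 mg at t=20 h): 70·exp(−0.13863·7) = 26.525 mg/L
Dose 6 (310 mg at t=25 h): 310·exp(−0.13863·2) = 234.936 mg/L
C(27) = 10.657 + 9.947 + 42.156 + 91.890 + 26.525 + 234.936 = 416.112 mg/L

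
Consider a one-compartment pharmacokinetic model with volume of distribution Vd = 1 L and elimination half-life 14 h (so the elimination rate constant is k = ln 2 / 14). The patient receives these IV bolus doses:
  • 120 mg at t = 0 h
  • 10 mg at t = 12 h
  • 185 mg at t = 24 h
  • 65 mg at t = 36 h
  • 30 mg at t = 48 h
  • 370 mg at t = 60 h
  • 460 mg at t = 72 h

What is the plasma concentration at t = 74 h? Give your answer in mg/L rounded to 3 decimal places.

k = ln 2 / 14 = 0.04951 per h
Dose 1 (120 mg at t=0 h): 120·exp(−0.04951·74) = 3.076 mg/L
Dose 2 (10 mg at t=12 h): 10·exp(−0.04951·62) = 0.464 mg/L
Dose 3 (185 mg at t=24 h): 185·exp(−0.04951·50) = 15.562 mg/L
Dose 4 (65 mg at t=36 h): 65·exp(−0.04951·38) = 9.904 mg/L
Dose 5 (30 mg at t=48 h): 30·exp(−0.04951·26) = 8.281 mg/L
Dose 6 (370 mg at t=60 h): 370·exp(−0.04951·14) = 185.000 mg/L
Dose 7 (460 mg at t=72 h): 460·exp(−0.04951·2) = 416.633 mg/L
C(74) = 3.076 + 0.464 + 15.562 + 9.904 + 8.281 + 185.000 + 416.633 = 638.921 mg/L

638.921 mg/L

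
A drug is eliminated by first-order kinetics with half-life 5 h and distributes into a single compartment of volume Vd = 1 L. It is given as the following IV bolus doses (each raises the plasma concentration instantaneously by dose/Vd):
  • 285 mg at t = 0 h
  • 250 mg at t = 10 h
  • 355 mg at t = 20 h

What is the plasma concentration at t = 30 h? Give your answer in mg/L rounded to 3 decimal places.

k = ln 2 / 5 = 0.13863 per h
Dose 1 (285 mg at t=0 h): 285·exp(−0.13863·30) = 4.453 mg/L
Dose 2 (250 mg at t=10 h): 250·exp(−0.13863·20) = 15.625 mg/L
Dose 3 (355 mg at t=20 h): 355·exp(−0.13863·10) = 88.750 mg/L
C(30) = 4.453 + 15.625 + 88.750 = 108.828 mg/L

108.828 mg/L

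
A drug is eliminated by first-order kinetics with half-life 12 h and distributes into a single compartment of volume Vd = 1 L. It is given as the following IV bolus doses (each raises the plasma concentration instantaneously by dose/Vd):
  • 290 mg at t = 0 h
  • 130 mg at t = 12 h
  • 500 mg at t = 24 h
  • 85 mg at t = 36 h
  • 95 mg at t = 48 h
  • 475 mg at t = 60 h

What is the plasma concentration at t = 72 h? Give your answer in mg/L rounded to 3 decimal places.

311.719 mg/L

k = ln 2 / 12 = 0.05776 per h
Dose 1 (290 mg at t=0 h): 290·exp(−0.05776·72) = 4.531 mg/L
Dose 2 (130 mg at t=12 h): 130·exp(−0.05776·60) = 4.063 mg/L
Dose 3 (500 mg at t=24 h): 500·exp(−0.05776·48) = 31.250 mg/L
Dose 4 (85 mg at t=36 h): 85·exp(−0.05776·36) = 10.625 mg/L
Dose 5 (95 mg at t=48 h): 95·exp(−0.05776·24) = 23.750 mg/L
Dose 6 (475 mg at t=60 h): 475·exp(−0.05776·12) = 237.500 mg/L
C(72) = 4.531 + 4.063 + 31.250 + 10.625 + 23.750 + 237.500 = 311.719 mg/L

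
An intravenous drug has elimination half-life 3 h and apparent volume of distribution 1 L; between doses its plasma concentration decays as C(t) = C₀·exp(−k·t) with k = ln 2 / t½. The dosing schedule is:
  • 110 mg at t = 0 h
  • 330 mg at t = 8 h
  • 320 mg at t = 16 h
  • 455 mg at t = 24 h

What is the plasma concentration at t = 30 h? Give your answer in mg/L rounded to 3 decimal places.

k = ln 2 / 3 = 0.23105 per h
Dose 1 (110 mg at t=0 h): 110·exp(−0.23105·30) = 0.107 mg/L
Dose 2 (330 mg at t=8 h): 330·exp(−0.23105·22) = 2.046 mg/L
Dose 3 (320 mg at t=16 h): 320·exp(−0.23105·14) = 12.599 mg/L
Dose 4 (455 mg at t=24 h): 455·exp(−0.23105·6) = 113.750 mg/L
C(30) = 0.107 + 2.046 + 12.599 + 113.750 = 128.503 mg/L

128.503 mg/L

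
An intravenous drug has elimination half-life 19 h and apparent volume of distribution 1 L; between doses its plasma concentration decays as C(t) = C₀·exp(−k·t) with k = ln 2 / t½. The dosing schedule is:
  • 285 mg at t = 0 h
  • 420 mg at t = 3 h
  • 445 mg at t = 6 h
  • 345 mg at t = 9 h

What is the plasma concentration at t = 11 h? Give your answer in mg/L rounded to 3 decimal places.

k = ln 2 / 19 = 0.03648 per h
Dose 1 (285 mg at t=0 h): 285·exp(−0.03648·11) = 190.794 mg/L
Dose 2 (420 mg at t=3 h): 420·exp(−0.03648·8) = 313.689 mg/L
Dose 3 (445 mg at t=6 h): 445·exp(−0.03648·5) = 370.802 mg/L
Dose 4 (345 mg at t=9 h): 345·exp(−0.03648·2) = 320.724 mg/L
C(11) = 190.794 + 313.689 + 370.802 + 320.724 = 1196.009 mg/L

1196.009 mg/L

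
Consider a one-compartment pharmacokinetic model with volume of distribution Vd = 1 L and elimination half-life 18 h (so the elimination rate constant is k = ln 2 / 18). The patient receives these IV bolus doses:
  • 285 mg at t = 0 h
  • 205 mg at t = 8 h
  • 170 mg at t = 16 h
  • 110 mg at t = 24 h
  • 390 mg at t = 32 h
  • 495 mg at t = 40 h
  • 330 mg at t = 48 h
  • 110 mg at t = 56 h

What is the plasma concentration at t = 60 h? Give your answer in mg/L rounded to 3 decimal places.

778.699 mg/L

k = ln 2 / 18 = 0.03851 per h
Dose 1 (285 mg at t=0 h): 285·exp(−0.03851·60) = 28.276 mg/L
Dose 2 (205 mg at t=8 h): 205·exp(−0.03851·52) = 27.677 mg/L
Dose 3 (170 mg at t=16 h): 170·exp(−0.03851·44) = 31.232 mg/L
Dose 4 (110 mg at t=24 h): 110·exp(−0.03851·36) = 27.500 mg/L
Dose 5 (390 mg at t=32 h): 390·exp(−0.03851·28) = 132.677 mg/L
Dose 6 (495 mg at t=40 h): 495·exp(−0.03851·20) = 229.154 mg/L
Dose 7 (330 mg at t=48 h): 330·exp(−0.03851·12) = 207.887 mg/L
Dose 8 (110 mg at t=56 h): 110·exp(−0.03851·4) = 94.297 mg/L
C(60) = 28.276 + 27.677 + 31.232 + 27.500 + 132.677 + 229.154 + 207.887 + 94.297 = 778.699 mg/L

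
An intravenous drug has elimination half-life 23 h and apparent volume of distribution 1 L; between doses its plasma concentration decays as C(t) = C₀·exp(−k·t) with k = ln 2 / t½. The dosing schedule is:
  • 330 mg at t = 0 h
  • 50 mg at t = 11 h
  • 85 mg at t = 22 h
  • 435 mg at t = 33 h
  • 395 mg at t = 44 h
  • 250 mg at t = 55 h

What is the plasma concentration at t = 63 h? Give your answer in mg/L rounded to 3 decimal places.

679.942 mg/L

k = ln 2 / 23 = 0.03014 per h
Dose 1 (330 mg at t=0 h): 330·exp(−0.03014·63) = 49.426 mg/L
Dose 2 (50 mg at t=11 h): 50·exp(−0.03014·52) = 10.432 mg/L
Dose 3 (85 mg at t=22 h): 85·exp(−0.03014·41) = 24.706 mg/L
Dose 4 (435 mg at t=33 h): 435·exp(−0.03014·30) = 176.133 mg/L
Dose 5 (395 mg at t=44 h): 395·exp(−0.03014·19) = 222.803 mg/L
Dose 6 (250 mg at t=55 h): 250·exp(−0.03014·8) = 196.442 mg/L
C(63) = 49.426 + 10.432 + 24.706 + 176.133 + 222.803 + 196.442 = 679.942 mg/L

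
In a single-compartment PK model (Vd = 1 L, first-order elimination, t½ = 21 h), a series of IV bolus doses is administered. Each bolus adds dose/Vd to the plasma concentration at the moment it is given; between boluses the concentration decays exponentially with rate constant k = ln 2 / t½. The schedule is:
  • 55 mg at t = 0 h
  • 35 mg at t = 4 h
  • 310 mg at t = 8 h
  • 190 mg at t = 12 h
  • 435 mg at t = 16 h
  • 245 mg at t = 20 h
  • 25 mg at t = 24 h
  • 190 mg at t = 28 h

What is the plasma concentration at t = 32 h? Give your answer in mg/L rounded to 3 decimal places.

k = ln 2 / 21 = 0.03301 per h
Dose 1 (55 mg at t=0 h): 55·exp(−0.03301·32) = 19.127 mg/L
Dose 2 (35 mg at t=4 h): 35·exp(−0.03301·28) = 13.890 mg/L
Dose 3 (310 mg at t=8 h): 310·exp(−0.03301·24) = 140.387 mg/L
Dose 4 (190 mg at t=12 h): 190·exp(−0.03301·20) = 98.188 mg/L
Dose 5 (435 mg at t=16 h): 435·exp(−0.03301·16) = 256.527 mg/L
Dose 6 (245 mg at t=20 h): 245·exp(−0.03301·12) = 164.873 mg/L
Dose 7 (25 mg at t=24 h): 25·exp(−0.03301·8) = 19.198 mg/L
Dose 8 (190 mg at t=28 h): 190·exp(−0.03301·4) = 166.500 mg/L
C(32) = 19.127 + 13.890 + 140.387 + 98.188 + 256.527 + 164.873 + 19.198 + 166.500 = 878.690 mg/L

878.690 mg/L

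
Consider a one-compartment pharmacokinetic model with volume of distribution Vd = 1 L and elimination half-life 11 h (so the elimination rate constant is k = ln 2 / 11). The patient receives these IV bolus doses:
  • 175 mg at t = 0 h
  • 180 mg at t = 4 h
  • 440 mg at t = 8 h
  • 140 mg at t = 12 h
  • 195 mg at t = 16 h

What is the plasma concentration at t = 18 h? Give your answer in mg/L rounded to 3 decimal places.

k = ln 2 / 11 = 0.06301 per h
Dose 1 (175 mg at t=0 h): 175·exp(−0.06301·18) = 56.292 mg/L
Dose 2 (180 mg at t=4 h): 180·exp(−0.06301·14) = 74.498 mg/L
Dose 3 (440 mg at t=8 h): 440·exp(−0.06301·10) = 234.309 mg/L
Dose 4 (140 mg at t=12 h): 140·exp(−0.06301·6) = 95.925 mg/L
Dose 5 (195 mg at t=16 h): 195·exp(−0.06301·2) = 171.910 mg/L
C(18) = 56.292 + 74.498 + 234.309 + 95.925 + 171.910 = 632.933 mg/L

632.933 mg/L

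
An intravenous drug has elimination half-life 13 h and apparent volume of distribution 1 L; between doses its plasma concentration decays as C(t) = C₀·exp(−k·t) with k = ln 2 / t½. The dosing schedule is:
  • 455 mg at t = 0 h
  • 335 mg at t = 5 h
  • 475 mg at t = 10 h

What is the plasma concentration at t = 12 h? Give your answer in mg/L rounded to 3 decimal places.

897.563 mg/L

k = ln 2 / 13 = 0.05332 per h
Dose 1 (455 mg at t=0 h): 455·exp(−0.05332·12) = 239.959 mg/L
Dose 2 (335 mg at t=5 h): 335·exp(−0.05332·7) = 230.649 mg/L
Dose 3 (475 mg at t=10 h): 475·exp(−0.05332·2) = 426.954 mg/L
C(12) = 239.959 + 230.649 + 426.954 = 897.563 mg/L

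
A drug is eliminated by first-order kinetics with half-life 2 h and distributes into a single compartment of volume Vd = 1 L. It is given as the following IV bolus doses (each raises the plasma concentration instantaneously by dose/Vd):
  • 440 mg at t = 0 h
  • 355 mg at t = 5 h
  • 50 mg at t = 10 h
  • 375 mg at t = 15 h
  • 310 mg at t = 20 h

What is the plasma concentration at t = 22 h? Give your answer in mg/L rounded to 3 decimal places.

190.122 mg/L

k = ln 2 / 2 = 0.34657 per h
Dose 1 (440 mg at t=0 h): 440·exp(−0.34657·22) = 0.215 mg/L
Dose 2 (355 mg at t=5 h): 355·exp(−0.34657·17) = 0.981 mg/L
Dose 3 (50 mg at t=10 h): 50·exp(−0.34657·12) = 0.781 mg/L
Dose 4 (375 mg at t=15 h): 375·exp(−0.34657·7) = 33.146 mg/L
Dose 5 (310 mg at t=20 h): 310·exp(−0.34657·2) = 155.000 mg/L
C(22) = 0.215 + 0.981 + 0.781 + 33.146 + 155.000 = 190.122 mg/L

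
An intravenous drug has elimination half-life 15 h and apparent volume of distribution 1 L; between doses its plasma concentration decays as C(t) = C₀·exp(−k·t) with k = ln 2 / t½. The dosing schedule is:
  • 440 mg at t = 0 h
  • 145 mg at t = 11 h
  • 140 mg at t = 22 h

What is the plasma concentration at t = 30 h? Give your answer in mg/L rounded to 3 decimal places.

266.999 mg/L

k = ln 2 / 15 = 0.04621 per h
Dose 1 (440 mg at t=0 h): 440·exp(−0.04621·30) = 110.000 mg/L
Dose 2 (145 mg at t=11 h): 145·exp(−0.04621·19) = 60.265 mg/L
Dose 3 (140 mg at t=22 h): 140·exp(−0.04621·8) = 96.734 mg/L
C(30) = 110.000 + 60.265 + 96.734 = 266.999 mg/L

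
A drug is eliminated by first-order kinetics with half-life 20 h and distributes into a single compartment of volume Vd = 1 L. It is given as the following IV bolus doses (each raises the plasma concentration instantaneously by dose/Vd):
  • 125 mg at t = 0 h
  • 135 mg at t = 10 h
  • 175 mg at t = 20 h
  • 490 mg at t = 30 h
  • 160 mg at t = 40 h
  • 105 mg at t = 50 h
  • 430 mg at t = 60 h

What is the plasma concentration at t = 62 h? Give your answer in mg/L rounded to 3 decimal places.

784.426 mg/L

k = ln 2 / 20 = 0.03466 per h
Dose 1 (125 mg at t=0 h): 125·exp(−0.03466·62) = 14.579 mg/L
Dose 2 (135 mg at t=10 h): 135·exp(−0.03466·52) = 22.267 mg/L
Dose 3 (175 mg at t=20 h): 175·exp(−0.03466·42) = 40.820 mg/L
Dose 4 (490 mg at t=30 h): 490·exp(−0.03466·32) = 161.640 mg/L
Dose 5 (160 mg at t=40 h): 160·exp(−0.03466·22) = 74.643 mg/L
Dose 6 (105 mg at t=50 h): 105·exp(−0.03466·12) = 69.274 mg/L
Dose 7 (430 mg at t=60 h): 430·exp(−0.03466·2) = 401.204 mg/L
C(62) = 14.579 + 22.267 + 40.820 + 161.640 + 74.643 + 69.274 + 401.204 = 784.426 mg/L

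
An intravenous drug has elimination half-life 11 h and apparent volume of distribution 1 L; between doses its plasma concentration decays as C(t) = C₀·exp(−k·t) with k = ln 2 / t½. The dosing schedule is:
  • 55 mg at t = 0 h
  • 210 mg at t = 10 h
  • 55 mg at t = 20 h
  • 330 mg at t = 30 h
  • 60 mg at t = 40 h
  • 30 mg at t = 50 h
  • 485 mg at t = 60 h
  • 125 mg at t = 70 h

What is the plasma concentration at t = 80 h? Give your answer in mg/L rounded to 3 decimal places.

231.748 mg/L

k = ln 2 / 11 = 0.06301 per h
Dose 1 (55 mg at t=0 h): 55·exp(−0.06301·80) = 0.356 mg/L
Dose 2 (210 mg at t=10 h): 210·exp(−0.06301·70) = 2.550 mg/L
Dose 3 (55 mg at t=20 h): 55·exp(−0.06301·60) = 1.254 mg/L
Dose 4 (330 mg at t=30 h): 330·exp(−0.06301·50) = 14.132 mg/L
Dose 5 (60 mg at t=40 h): 60·exp(−0.06301·40) = 4.825 mg/L
Dose 6 (30 mg at t=50 h): 30·exp(−0.06301·30) = 4.530 mg/L
Dose 7 (485 mg at t=60 h): 485·exp(−0.06301·20) = 137.535 mg/L
Dose 8 (125 mg at t=70 h): 125·exp(−0.06301·10) = 66.565 mg/L
C(80) = 0.356 + 2.550 + 1.254 + 14.132 + 4.825 + 4.530 + 137.535 + 66.565 = 231.748 mg/L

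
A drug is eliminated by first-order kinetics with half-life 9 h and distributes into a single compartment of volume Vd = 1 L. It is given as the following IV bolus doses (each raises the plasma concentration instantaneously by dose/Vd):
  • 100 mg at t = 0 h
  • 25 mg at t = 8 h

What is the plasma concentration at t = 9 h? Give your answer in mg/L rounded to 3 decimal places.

73.147 mg/L

k = ln 2 / 9 = 0.07702 per h
Dose 1 (100 mg at t=0 h): 100·exp(−0.07702·9) = 50.000 mg/L
Dose 2 (25 mg at t=8 h): 25·exp(−0.07702·1) = 23.147 mg/L
C(9) = 50.000 + 23.147 = 73.147 mg/L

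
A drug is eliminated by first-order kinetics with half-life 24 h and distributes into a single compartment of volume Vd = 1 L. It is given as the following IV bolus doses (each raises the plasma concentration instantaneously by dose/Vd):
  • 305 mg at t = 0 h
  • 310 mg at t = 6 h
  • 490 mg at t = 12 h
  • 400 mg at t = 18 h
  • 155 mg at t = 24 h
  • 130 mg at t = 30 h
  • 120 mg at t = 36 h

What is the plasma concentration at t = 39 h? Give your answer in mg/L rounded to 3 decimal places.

971.962 mg/L

k = ln 2 / 24 = 0.02888 per h
Dose 1 (305 mg at t=0 h): 305·exp(−0.02888·39) = 98.884 mg/L
Dose 2 (310 mg at t=6 h): 310·exp(−0.02888·33) = 119.521 mg/L
Dose 3 (490 mg at t=12 h): 490·exp(−0.02888·27) = 224.666 mg/L
Dose 4 (400 mg at t=18 h): 400·exp(−0.02888·21) = 218.102 mg/L
Dose 5 (155 mg at t=24 h): 155·exp(−0.02888·15) = 100.505 mg/L
Dose 6 (130 mg at t=30 h): 130·exp(−0.02888·9) = 100.244 mg/L
Dose 7 (120 mg at t=36 h): 120·exp(−0.02888·3) = 110.040 mg/L
C(39) = 98.884 + 119.521 + 224.666 + 218.102 + 100.505 + 100.244 + 110.040 = 971.962 mg/L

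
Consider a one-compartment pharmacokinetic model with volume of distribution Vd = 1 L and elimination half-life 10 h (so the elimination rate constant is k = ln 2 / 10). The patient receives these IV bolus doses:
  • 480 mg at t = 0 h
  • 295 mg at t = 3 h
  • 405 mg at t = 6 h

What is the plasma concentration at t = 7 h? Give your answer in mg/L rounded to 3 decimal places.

k = ln 2 / 10 = 0.06931 per h
Dose 1 (480 mg at t=0 h): 480·exp(−0.06931·7) = 295.475 mg/L
Dose 2 (295 mg at t=3 h): 295·exp(−0.06931·4) = 223.568 mg/L
Dose 3 (405 mg at t=6 h): 405·exp(−0.06931·1) = 377.878 mg/L
C(7) = 295.475 + 223.568 + 377.878 = 896.921 mg/L

896.921 mg/L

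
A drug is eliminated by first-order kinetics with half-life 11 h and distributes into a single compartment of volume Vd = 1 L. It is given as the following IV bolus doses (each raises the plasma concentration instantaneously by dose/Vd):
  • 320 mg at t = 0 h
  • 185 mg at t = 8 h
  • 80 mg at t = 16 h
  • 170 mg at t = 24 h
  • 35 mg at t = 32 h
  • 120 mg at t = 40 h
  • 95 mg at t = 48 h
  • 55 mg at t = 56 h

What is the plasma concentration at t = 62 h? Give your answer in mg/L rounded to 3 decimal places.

k = ln 2 / 11 = 0.06301 per h
Dose 1 (320 mg at t=0 h): 320·exp(−0.06301·62) = 6.433 mg/L
Dose 2 (185 mg at t=8 h): 185·exp(−0.06301·54) = 6.157 mg/L
Dose 3 (80 mg at t=16 h): 80·exp(−0.06301·46) = 4.408 mg/L
Dose 4 (170 mg at t=24 h): 170·exp(−0.06301·38) = 15.507 mg/L
Dose 5 (35 mg at t=32 h): 35·exp(−0.06301·30) = 5.285 mg/L
Dose 6 (120 mg at t=40 h): 120·exp(−0.06301·22) = 30.000 mg/L
Dose 7 (95 mg at t=48 h): 95·exp(−0.06301·14) = 39.318 mg/L
Dose 8 (55 mg at t=56 h): 55·exp(−0.06301·6) = 37.685 mg/L
C(62) = 6.433 + 6.157 + 4.408 + 15.507 + 5.285 + 30.000 + 39.318 + 37.685 = 144.794 mg/L

144.794 mg/L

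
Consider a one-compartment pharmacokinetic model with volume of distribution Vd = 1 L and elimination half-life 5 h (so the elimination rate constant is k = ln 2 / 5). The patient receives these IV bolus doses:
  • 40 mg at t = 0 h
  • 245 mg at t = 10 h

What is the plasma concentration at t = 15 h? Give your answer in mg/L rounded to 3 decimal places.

k = ln 2 / 5 = 0.13863 per h
Dose 1 (40 mg at t=0 h): 40·exp(−0.13863·15) = 5.000 mg/L
Dose 2 (245 mg at t=10 h): 245·exp(−0.13863·5) = 122.500 mg/L
C(15) = 5.000 + 122.500 = 127.500 mg/L

127.500 mg/L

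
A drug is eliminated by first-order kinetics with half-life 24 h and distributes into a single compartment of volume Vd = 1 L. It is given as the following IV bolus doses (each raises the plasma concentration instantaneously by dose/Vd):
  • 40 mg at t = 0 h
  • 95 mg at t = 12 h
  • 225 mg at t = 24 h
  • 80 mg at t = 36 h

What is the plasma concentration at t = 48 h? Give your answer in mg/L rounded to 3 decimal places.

k = ln 2 / 24 = 0.02888 per h
Dose 1 (40 mg at t=0 h): 40·exp(−0.02888·48) = 10.000 mg/L
Dose 2 (95 mg at t=12 h): 95·exp(−0.02888·36) = 33.588 mg/L
Dose 3 (225 mg at t=24 h): 225·exp(−0.02888·24) = 112.500 mg/L
Dose 4 (80 mg at t=36 h): 80·exp(−0.02888·12) = 56.569 mg/L
C(48) = 10.000 + 33.588 + 112.500 + 56.569 = 212.656 mg/L

212.656 mg/L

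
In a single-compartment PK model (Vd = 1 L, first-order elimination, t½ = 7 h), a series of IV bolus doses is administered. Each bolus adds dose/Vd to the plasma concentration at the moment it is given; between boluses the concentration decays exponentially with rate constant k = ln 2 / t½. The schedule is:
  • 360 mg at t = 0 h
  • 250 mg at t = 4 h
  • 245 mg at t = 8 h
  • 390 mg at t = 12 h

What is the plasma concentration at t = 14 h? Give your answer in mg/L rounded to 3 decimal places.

638.056 mg/L

k = ln 2 / 7 = 0.09902 per h
Dose 1 (360 mg at t=0 h): 360·exp(−0.09902·14) = 90.000 mg/L
Dose 2 (250 mg at t=4 h): 250·exp(−0.09902·10) = 92.875 mg/L
Dose 3 (245 mg at t=8 h): 245·exp(−0.09902·6) = 135.251 mg/L
Dose 4 (390 mg at t=12 h): 390·exp(−0.09902·2) = 319.931 mg/L
C(14) = 90.000 + 92.875 + 135.251 + 319.931 = 638.056 mg/L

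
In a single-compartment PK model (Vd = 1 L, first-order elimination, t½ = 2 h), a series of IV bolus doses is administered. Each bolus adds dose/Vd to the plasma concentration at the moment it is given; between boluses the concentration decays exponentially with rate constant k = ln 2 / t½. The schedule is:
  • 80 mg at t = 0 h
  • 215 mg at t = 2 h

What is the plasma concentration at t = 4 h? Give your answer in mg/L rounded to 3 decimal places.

k = ln 2 / 2 = 0.34657 per h
Dose 1 (80 mg at t=0 h): 80·exp(−0.34657·4) = 20.000 mg/L
Dose 2 (215 mg at t=2 h): 215·exp(−0.34657·2) = 107.500 mg/L
C(4) = 20.000 + 107.500 = 127.500 mg/L

127.500 mg/L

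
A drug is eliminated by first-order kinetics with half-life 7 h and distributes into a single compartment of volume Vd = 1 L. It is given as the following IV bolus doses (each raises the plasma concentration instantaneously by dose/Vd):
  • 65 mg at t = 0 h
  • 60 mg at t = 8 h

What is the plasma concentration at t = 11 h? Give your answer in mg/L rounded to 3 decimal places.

66.451 mg/L

k = ln 2 / 7 = 0.09902 per h
Dose 1 (65 mg at t=0 h): 65·exp(−0.09902·11) = 21.871 mg/L
Dose 2 (60 mg at t=8 h): 60·exp(−0.09902·3) = 44.580 mg/L
C(11) = 21.871 + 44.580 = 66.451 mg/L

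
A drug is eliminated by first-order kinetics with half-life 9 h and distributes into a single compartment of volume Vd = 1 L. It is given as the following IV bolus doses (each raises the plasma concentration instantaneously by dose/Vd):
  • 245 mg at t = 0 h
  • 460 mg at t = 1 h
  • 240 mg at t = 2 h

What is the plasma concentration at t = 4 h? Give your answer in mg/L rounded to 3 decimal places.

750.883 mg/L

k = ln 2 / 9 = 0.07702 per h
Dose 1 (245 mg at t=0 h): 245·exp(−0.07702·4) = 180.042 mg/L
Dose 2 (460 mg at t=1 h): 460·exp(−0.07702·3) = 365.102 mg/L
Dose 3 (240 mg at t=2 h): 240·exp(−0.07702·2) = 205.739 mg/L
C(4) = 180.042 + 365.102 + 205.739 = 750.883 mg/L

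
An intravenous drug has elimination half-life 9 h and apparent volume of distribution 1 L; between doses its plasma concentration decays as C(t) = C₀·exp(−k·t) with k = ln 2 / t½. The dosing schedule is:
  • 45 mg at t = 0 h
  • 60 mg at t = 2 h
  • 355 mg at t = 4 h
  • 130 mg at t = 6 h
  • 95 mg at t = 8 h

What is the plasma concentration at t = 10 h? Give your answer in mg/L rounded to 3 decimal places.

k = ln 2 / 9 = 0.07702 per h
Dose 1 (45 mg at t=0 h): 45·exp(−0.07702·10) = 20.832 mg/L
Dose 2 (60 mg at t=2 h): 60·exp(−0.07702·8) = 32.402 mg/L
Dose 3 (355 mg at t=4 h): 355·exp(−0.07702·6) = 223.636 mg/L
Dose 4 (130 mg at t=6 h): 130·exp(−0.07702·4) = 95.533 mg/L
Dose 5 (95 mg at t=8 h): 95·exp(−0.07702·2) = 81.438 mg/L
C(10) = 20.832 + 32.402 + 223.636 + 95.533 + 81.438 = 453.841 mg/L

453.841 mg/L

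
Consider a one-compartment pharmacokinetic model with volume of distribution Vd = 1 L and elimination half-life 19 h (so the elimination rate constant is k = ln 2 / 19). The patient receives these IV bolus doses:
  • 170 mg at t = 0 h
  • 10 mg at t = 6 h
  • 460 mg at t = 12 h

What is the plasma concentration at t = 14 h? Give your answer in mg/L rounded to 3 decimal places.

k = ln 2 / 19 = 0.03648 per h
Dose 1 (170 mg at t=0 h): 170·exp(−0.03648·14) = 102.009 mg/L
Dose 2 (10 mg at t=6 h): 10·exp(−0.03648·8) = 7.469 mg/L
Dose 3 (460 mg at t=12 h): 460·exp(−0.03648·2) = 427.632 mg/L
C(14) = 102.009 + 7.469 + 427.632 = 537.110 mg/L

537.110 mg/L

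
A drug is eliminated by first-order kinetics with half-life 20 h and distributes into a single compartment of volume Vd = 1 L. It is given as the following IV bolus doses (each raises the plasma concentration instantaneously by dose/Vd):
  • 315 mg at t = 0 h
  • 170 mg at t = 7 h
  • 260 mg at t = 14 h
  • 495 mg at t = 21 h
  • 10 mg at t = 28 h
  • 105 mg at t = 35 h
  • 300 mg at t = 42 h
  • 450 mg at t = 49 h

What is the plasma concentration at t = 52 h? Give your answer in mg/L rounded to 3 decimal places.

1006.706 mg/L

k = ln 2 / 20 = 0.03466 per h
Dose 1 (315 mg at t=0 h): 315·exp(−0.03466·52) = 51.956 mg/L
Dose 2 (170 mg at t=7 h): 170·exp(−0.03466·45) = 35.738 mg/L
Dose 3 (260 mg at t=14 h): 260·exp(−0.03466·38) = 69.665 mg/L
Dose 4 (495 mg at t=21 h): 495·exp(−0.03466·31) = 169.047 mg/L
Dose 5 (10 mg at t=28 h): 10·exp(−0.03466·24) = 4.353 mg/L
Dose 6 (105 mg at t=35 h): 105·exp(−0.03466·17) = 58.252 mg/L
Dose 7 (300 mg at t=42 h): 300·exp(−0.03466·10) = 212.132 mg/L
Dose 8 (450 mg at t=49 h): 450·exp(−0.03466·3) = 405.563 mg/L
C(52) = 51.956 + 35.738 + 69.665 + 169.047 + 4.353 + 58.252 + 212.132 + 405.563 = 1006.706 mg/L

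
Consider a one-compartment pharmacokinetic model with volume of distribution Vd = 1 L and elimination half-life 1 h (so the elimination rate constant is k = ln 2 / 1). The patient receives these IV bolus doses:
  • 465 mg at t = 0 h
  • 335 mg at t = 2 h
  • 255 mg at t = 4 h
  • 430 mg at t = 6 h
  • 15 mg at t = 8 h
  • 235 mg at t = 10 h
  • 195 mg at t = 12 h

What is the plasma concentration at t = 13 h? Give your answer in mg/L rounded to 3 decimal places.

131.422 mg/L

k = ln 2 / 1 = 0.69315 per h
Dose 1 (465 mg at t=0 h): 465·exp(−0.69315·13) = 0.057 mg/L
Dose 2 (335 mg at t=2 h): 335·exp(−0.69315·11) = 0.164 mg/L
Dose 3 (255 mg at t=4 h): 255·exp(−0.69315·9) = 0.498 mg/L
Dose 4 (430 mg at t=6 h): 430·exp(−0.69315·7) = 3.359 mg/L
Dose 5 (15 mg at t=8 h): 15·exp(−0.69315·5) = 0.469 mg/L
Dose 6 (235 mg at t=10 h): 235·exp(−0.69315·3) = 29.375 mg/L
Dose 7 (195 mg at t=12 h): 195·exp(−0.69315·1) = 97.500 mg/L
C(13) = 0.057 + 0.164 + 0.498 + 3.359 + 0.469 + 29.375 + 97.500 = 131.422 mg/L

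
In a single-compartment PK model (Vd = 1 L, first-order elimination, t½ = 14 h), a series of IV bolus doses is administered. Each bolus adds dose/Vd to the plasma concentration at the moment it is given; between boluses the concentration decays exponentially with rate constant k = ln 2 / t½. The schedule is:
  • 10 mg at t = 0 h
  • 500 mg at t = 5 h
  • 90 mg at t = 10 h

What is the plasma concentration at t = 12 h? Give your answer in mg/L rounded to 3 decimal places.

440.589 mg/L

k = ln 2 / 14 = 0.04951 per h
Dose 1 (10 mg at t=0 h): 10·exp(−0.04951·12) = 5.520 mg/L
Dose 2 (500 mg at t=5 h): 500·exp(−0.04951·7) = 353.553 mg/L
Dose 3 (90 mg at t=10 h): 90·exp(−0.04951·2) = 81.515 mg/L
C(12) = 5.520 + 353.553 + 81.515 = 440.589 mg/L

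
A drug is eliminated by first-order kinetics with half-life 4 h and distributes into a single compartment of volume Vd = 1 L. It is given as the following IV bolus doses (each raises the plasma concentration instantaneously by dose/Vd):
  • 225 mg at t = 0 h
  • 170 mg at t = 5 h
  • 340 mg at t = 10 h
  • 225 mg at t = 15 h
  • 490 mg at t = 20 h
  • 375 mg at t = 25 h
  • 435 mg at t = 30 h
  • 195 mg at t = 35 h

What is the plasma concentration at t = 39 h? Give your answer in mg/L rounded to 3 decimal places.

k = ln 2 / 4 = 0.17329 per h
Dose 1 (225 mg at t=0 h): 225·exp(−0.17329·39) = 0.261 mg/L
Dose 2 (170 mg at t=5 h): 170·exp(−0.17329·34) = 0.470 mg/L
Dose 3 (340 mg at t=10 h): 340·exp(−0.17329·29) = 2.234 mg/L
Dose 4 (225 mg at t=15 h): 225·exp(−0.17329·24) = 3.516 mg/L
Dose 5 (490 mg at t=20 h): 490·exp(−0.17329·19) = 18.210 mg/L
Dose 6 (375 mg at t=25 h): 375·exp(−0.17329·14) = 33.146 mg/L
Dose 7 (435 mg at t=30 h): 435·exp(−0.17329·9) = 91.447 mg/L
Dose 8 (195 mg at t=35 h): 195·exp(−0.17329·4) = 97.500 mg/L
C(39) = 0.261 + 0.470 + 2.234 + 3.516 + 18.210 + 33.146 + 91.447 + 97.500 = 246.783 mg/L

246.783 mg/L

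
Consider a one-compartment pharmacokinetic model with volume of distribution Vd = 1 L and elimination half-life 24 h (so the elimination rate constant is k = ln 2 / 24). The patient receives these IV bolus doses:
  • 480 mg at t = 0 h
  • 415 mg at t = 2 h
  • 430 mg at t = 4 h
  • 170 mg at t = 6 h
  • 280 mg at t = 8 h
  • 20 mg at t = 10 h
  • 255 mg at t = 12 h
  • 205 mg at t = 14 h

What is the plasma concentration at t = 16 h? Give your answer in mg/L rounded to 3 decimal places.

k = ln 2 / 24 = 0.02888 per h
Dose 1 (480 mg at t=0 h): 480·exp(−0.02888·16) = 302.381 mg/L
Dose 2 (415 mg at t=2 h): 415·exp(−0.02888·14) = 276.979 mg/L
Dose 3 (430 mg at t=4 h): 430·exp(−0.02888·12) = 304.056 mg/L
Dose 4 (170 mg at t=6 h): 170·exp(−0.02888·10) = 127.356 mg/L
Dose 5 (280 mg at t=8 h): 280·exp(−0.02888·8) = 222.236 mg/L
Dose 6 (20 mg at t=10 h): 20·exp(−0.02888·6) = 16.818 mg/L
Dose 7 (255 mg at t=12 h): 255·exp(−0.02888·4) = 227.179 mg/L
Dose 8 (205 mg at t=14 h): 205·exp(−0.02888·2) = 193.494 mg/L
C(16) = 302.381 + 276.979 + 304.056 + 127.356 + 222.236 + 16.818 + 227.179 + 193.494 = 1670.500 mg/L

1670.500 mg/L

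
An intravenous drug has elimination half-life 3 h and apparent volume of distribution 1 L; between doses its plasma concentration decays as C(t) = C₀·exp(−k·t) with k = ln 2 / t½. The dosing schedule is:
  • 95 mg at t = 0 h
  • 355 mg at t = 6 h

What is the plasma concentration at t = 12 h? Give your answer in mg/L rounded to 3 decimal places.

k = ln 2 / 3 = 0.23105 per h
Dose 1 (95 mg at t=0 h): 95·exp(−0.23105·12) = 5.938 mg/L
Dose 2 (355 mg at t=6 h): 355·exp(−0.23105·6) = 88.750 mg/L
C(12) = 5.938 + 88.750 = 94.688 mg/L

94.688 mg/L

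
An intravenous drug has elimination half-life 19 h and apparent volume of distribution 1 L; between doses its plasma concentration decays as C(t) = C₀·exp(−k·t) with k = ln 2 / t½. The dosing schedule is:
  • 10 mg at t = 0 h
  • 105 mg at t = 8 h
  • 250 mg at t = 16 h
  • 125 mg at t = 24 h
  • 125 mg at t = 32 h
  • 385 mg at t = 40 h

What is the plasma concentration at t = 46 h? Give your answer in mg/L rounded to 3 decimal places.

552.139 mg/L

k = ln 2 / 19 = 0.03648 per h
Dose 1 (10 mg at t=0 h): 10·exp(−0.03648·46) = 1.867 mg/L
Dose 2 (105 mg at t=8 h): 105·exp(−0.03648·38) = 26.250 mg/L
Dose 3 (250 mg at t=16 h): 250·exp(−0.03648·30) = 83.682 mg/L
Dose 4 (125 mg at t=24 h): 125·exp(−0.03648·22) = 56.021 mg/L
Dose 5 (125 mg at t=32 h): 125·exp(−0.03648·14) = 75.006 mg/L
Dose 6 (385 mg at t=40 h): 385·exp(−0.03648·6) = 309.313 mg/L
C(46) = 1.867 + 26.250 + 83.682 + 56.021 + 75.006 + 309.313 = 552.139 mg/L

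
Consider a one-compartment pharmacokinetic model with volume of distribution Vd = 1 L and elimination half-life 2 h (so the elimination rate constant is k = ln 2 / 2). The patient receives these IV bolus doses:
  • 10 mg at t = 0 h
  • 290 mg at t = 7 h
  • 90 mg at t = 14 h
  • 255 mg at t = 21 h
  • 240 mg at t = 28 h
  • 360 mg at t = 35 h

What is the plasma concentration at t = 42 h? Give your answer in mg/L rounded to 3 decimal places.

k = ln 2 / 2 = 0.34657 per h
Dose 1 (10 mg at t=0 h): 10·exp(−0.34657·42) = 0.000 mg/L
Dose 2 (290 mg at t=7 h): 290·exp(−0.34657·35) = 0.002 mg/L
Dose 3 (90 mg at t=14 h): 90·exp(−0.34657·28) = 0.005 mg/L
Dose 4 (255 mg at t=21 h): 255·exp(−0.34657·21) = 0.176 mg/L
Dose 5 (240 mg at t=28 h): 240·exp(−0.34657·14) = 1.875 mg/L
Dose 6 (360 mg at t=35 h): 360·exp(−0.34657·7) = 31.820 mg/L
C(42) = 0.000 + 0.002 + 0.005 + 0.176 + 1.875 + 31.820 = 33.878 mg/L

33.878 mg/L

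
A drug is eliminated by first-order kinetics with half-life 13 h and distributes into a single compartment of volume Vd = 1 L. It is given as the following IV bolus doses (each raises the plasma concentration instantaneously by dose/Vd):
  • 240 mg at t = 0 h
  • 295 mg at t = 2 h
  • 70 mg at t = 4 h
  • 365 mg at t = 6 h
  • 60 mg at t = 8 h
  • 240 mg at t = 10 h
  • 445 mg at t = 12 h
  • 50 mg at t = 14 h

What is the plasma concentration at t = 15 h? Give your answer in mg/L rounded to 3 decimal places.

k = ln 2 / 13 = 0.05332 per h
Dose 1 (240 mg at t=0 h): 240·exp(−0.05332·15) = 107.862 mg/L
Dose 2 (295 mg at t=2 h): 295·exp(−0.05332·13) = 147.500 mg/L
Dose 3 (70 mg at t=4 h): 70·exp(−0.05332·11) = 38.939 mg/L
Dose 4 (365 mg at t=6 h): 365·exp(−0.05332·9) = 225.885 mg/L
Dose 5 (60 mg at t=8 h): 60·exp(−0.05332·7) = 41.310 mg/L
Dose 6 (240 mg at t=10 h): 240·exp(−0.05332·5) = 183.836 mg/L
Dose 7 (445 mg at t=12 h): 445·exp(−0.05332·3) = 379.220 mg/L
Dose 8 (50 mg at t=14 h): 50·exp(−0.05332·1) = 47.404 mg/L
C(15) = 107.862 + 147.500 + 38.939 + 225.885 + 41.310 + 183.836 + 379.220 + 47.404 = 1171.956 mg/L

1171.956 mg/L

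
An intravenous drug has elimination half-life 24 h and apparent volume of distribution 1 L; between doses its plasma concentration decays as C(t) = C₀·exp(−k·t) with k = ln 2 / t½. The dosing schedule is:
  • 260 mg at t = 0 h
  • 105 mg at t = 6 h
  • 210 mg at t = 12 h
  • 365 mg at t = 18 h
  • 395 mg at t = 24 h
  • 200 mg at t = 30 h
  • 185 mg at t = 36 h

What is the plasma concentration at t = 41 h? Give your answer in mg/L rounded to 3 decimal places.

943.944 mg/L

k = ln 2 / 24 = 0.02888 per h
Dose 1 (260 mg at t=0 h): 260·exp(−0.02888·41) = 79.563 mg/L
Dose 2 (105 mg at t=6 h): 105·exp(−0.02888·35) = 38.211 mg/L
Dose 3 (210 mg at t=12 h): 210·exp(−0.02888·29) = 90.881 mg/L
Dose 4 (365 mg at t=18 h): 365·exp(−0.02888·23) = 187.848 mg/L
Dose 5 (395 mg at t=24 h): 395·exp(−0.02888·17) = 241.751 mg/L
Dose 6 (200 mg at t=30 h): 200·exp(−0.02888·11) = 145.565 mg/L
Dose 7 (185 mg at t=36 h): 185·exp(−0.02888·5) = 160.124 mg/L
C(41) = 79.563 + 38.211 + 90.881 + 187.848 + 241.751 + 145.565 + 160.124 = 943.944 mg/L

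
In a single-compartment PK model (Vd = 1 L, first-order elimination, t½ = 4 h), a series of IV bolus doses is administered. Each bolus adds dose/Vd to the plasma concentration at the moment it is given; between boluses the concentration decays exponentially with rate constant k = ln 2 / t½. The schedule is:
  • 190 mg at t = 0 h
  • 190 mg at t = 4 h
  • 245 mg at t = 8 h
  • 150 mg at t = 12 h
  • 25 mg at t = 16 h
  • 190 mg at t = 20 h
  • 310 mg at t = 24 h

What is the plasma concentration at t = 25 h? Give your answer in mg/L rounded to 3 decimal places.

381.951 mg/L

k = ln 2 / 4 = 0.17329 per h
Dose 1 (190 mg at t=0 h): 190·exp(−0.17329·25) = 2.496 mg/L
Dose 2 (190 mg at t=4 h): 190·exp(−0.17329·21) = 4.993 mg/L
Dose 3 (245 mg at t=8 h): 245·exp(−0.17329·17) = 12.876 mg/L
Dose 4 (150 mg at t=12 h): 150·exp(−0.17329·13) = 15.767 mg/L
Dose 5 (25 mg at t=16 h): 25·exp(−0.17329·9) = 5.256 mg/L
Dose 6 (190 mg at t=20 h): 190·exp(−0.17329·5) = 79.885 mg/L
Dose 7 (310 mg at t=24 h): 310·exp(−0.17329·1) = 260.678 mg/L
C(25) = 2.496 + 4.993 + 12.876 + 15.767 + 5.256 + 79.885 + 260.678 = 381.951 mg/L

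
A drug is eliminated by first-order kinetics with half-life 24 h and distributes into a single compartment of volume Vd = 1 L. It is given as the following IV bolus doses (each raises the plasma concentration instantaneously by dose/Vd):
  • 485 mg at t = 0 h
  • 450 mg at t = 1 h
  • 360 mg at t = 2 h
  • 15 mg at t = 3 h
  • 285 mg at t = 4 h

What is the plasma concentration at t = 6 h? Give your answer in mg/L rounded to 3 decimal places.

k = ln 2 / 24 = 0.02888 per h
Dose 1 (485 mg at t=0 h): 485·exp(−0.02888·6) = 407.835 mg/L
Dose 2 (450 mg at t=1 h): 450·exp(−0.02888·5) = 389.491 mg/L
Dose 3 (360 mg at t=2 h): 360·exp(−0.02888·4) = 320.724 mg/L
Dose 4 (15 mg at t=3 h): 15·exp(−0.02888·3) = 13.755 mg/L
Dose 5 (285 mg at t=4 h): 285·exp(−0.02888·2) = 269.004 mg/L
C(6) = 407.835 + 389.491 + 320.724 + 13.755 + 269.004 = 1400.809 mg/L

1400.809 mg/L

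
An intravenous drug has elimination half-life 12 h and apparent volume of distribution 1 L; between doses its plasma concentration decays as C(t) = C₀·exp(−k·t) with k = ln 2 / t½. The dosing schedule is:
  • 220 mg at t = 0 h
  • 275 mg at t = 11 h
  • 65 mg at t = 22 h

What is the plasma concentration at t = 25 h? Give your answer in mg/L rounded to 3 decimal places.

k = ln 2 / 12 = 0.05776 per h
Dose 1 (220 mg at t=0 h): 220·exp(−0.05776·25) = 51.913 mg/L
Dose 2 (275 mg at t=11 h): 275·exp(−0.05776·14) = 122.499 mg/L
Dose 3 (65 mg at t=22 h): 65·exp(−0.05776·3) = 54.658 mg/L
C(25) = 51.913 + 122.499 + 54.658 = 229.070 mg/L

229.070 mg/L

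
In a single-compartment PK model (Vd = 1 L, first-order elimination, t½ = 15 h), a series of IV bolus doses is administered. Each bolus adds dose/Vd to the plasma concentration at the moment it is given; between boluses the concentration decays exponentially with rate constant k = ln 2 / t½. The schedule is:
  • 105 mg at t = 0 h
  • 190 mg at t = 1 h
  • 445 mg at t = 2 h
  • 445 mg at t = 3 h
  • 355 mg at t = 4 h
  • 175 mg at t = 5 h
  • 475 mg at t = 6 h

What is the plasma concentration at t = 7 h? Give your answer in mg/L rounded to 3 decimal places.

k = ln 2 / 15 = 0.04621 per h
Dose 1 (105 mg at t=0 h): 105·exp(−0.04621·7) = 75.982 mg/L
Dose 2 (190 mg at t=1 h): 190·exp(−0.04621·6) = 143.993 mg/L
Dose 3 (445 mg at t=2 h): 445·exp(−0.04621·5) = 353.197 mg/L
Dose 4 (445 mg at t=3 h): 445·exp(−0.04621·4) = 369.901 mg/L
Dose 5 (355 mg at t=4 h): 355·exp(−0.04621·3) = 309.045 mg/L
Dose 6 (175 mg at t=5 h): 175·exp(−0.04621·2) = 159.551 mg/L
Dose 7 (475 mg at t=6 h): 475·exp(−0.04621·1) = 453.550 mg/L
C(7) = 75.982 + 143.993 + 353.197 + 369.901 + 309.045 + 159.551 + 453.550 = 1865.219 mg/L

1865.219 mg/L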